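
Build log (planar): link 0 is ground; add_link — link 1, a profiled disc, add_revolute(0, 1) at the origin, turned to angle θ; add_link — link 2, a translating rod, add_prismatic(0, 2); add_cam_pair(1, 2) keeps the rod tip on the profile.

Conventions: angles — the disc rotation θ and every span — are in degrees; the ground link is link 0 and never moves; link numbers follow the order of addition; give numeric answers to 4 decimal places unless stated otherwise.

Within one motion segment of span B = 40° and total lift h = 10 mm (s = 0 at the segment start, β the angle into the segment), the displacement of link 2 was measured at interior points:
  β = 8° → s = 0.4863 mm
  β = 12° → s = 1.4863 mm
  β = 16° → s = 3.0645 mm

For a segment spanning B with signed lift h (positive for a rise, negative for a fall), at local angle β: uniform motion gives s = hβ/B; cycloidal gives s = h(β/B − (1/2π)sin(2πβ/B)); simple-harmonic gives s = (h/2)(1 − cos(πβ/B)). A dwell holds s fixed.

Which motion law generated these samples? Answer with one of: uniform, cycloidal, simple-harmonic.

candidates at β/B = r: uniform s = h·r (linear in β); cycloidal s = h·(r − sin(2πr)/(2π)); simple-harmonic s = (h/2)(1 − cos(πr))
β=8°: printed 0.4863 | uniform 2.0000, cycloidal 0.4863, simple-harmonic 0.9549
β=12°: printed 1.4863 | uniform 3.0000, cycloidal 1.4863, simple-harmonic 2.0611
β=16°: printed 3.0645 | uniform 4.0000, cycloidal 3.0645, simple-harmonic 3.4549
only one law matches every sample → cycloidal

cycloidal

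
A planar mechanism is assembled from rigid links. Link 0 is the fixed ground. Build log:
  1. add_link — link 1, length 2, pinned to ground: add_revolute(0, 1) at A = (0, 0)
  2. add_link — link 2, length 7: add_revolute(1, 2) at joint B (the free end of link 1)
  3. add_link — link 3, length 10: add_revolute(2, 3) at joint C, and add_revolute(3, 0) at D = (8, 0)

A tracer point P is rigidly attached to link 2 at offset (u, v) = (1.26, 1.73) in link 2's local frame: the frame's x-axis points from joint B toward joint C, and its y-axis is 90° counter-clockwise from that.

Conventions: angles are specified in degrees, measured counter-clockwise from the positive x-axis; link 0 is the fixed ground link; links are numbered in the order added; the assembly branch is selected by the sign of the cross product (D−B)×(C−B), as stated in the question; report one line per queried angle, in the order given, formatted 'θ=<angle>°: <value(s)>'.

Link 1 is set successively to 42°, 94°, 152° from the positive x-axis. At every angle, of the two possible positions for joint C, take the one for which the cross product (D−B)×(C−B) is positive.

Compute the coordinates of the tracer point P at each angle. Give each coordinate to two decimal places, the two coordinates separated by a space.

A=(0,0), D=(8.00,0)
θ=42°: B = A + 2.00·(cos42°, sin42°) = (1.4863, 1.3383)
θ=42°: |BD| = 6.6498
θ=42°: circle(B,7.00) ∩ circle(D,10.00): a=-0.5098, h=6.9814
θ=42°:   candidates: C₊=(2.3919,8.2794) cross=46.425; C₋=(-0.4181,-5.3977) cross=-46.425
θ=42°:   branch + wants cross > 0 → take C=(2.3919,8.2794) (cross=46.425)
θ=42°: ex = (C−B)/|BC| = (0.1294,0.9916); ey = (-0.9916,0.1294)
θ=42°: P = B + 1.26·ex + 1.73·ey = (-0.0662,2.8115)
θ=94°: B = A + 2.00·(cos94°, sin94°) = (-0.1395, 1.9951)
θ=94°: |BD| = 8.3805
θ=94°: circle(B,7.00) ∩ circle(D,10.00): a=1.1474, h=6.9053
θ=94°:   candidates: C₊=(2.6189,8.4287) cross=57.870; C₋=(-0.6690,-4.9848) cross=-57.870
θ=94°:   branch + wants cross > 0 → take C=(2.6189,8.4287) (cross=57.870)
θ=94°: ex = (C−B)/|BC| = (0.3941,0.9191); ey = (-0.9191,0.3941)
θ=94°: P = B + 1.26·ex + 1.73·ey = (-1.2330,3.8349)
θ=152°: B = A + 2.00·(cos152°, sin152°) = (-1.7659, 0.9389)
θ=152°: |BD| = 9.8109
θ=152°: circle(B,7.00) ∩ circle(D,10.00): a=2.3063, h=6.6092
θ=152°:   candidates: C₊=(1.1624,7.2970) cross=64.842; C₋=(-0.1027,-5.8606) cross=-64.842
θ=152°:   branch + wants cross > 0 → take C=(1.1624,7.2970) (cross=64.842)
θ=152°: ex = (C−B)/|BC| = (0.4183,0.9083); ey = (-0.9083,0.4183)
θ=152°: P = B + 1.26·ex + 1.73·ey = (-2.8102,2.8071)

θ=42°: -0.07 2.81
θ=94°: -1.23 3.83
θ=152°: -2.81 2.81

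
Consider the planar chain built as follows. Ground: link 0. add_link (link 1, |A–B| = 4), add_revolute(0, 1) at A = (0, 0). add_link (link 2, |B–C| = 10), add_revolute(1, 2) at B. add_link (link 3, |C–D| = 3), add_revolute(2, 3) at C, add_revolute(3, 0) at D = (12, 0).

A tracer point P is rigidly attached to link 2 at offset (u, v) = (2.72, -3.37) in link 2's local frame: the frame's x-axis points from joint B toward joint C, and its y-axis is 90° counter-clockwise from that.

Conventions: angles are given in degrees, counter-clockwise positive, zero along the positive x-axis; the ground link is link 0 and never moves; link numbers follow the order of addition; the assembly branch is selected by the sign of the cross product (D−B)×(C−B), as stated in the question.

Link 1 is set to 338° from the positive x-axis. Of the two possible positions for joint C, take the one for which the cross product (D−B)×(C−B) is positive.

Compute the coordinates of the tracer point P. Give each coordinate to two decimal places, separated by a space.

A=(0,0), D=(12.00,0)
B = A + 4.00·(cos338°, sin338°) = (3.7087, -1.4984)
|BD| = 8.4256
circle(B,10.00) ∩ circle(D,3.00): a=9.6130, h=2.7550
  candidates: C₊=(12.6786,2.9223) cross=23.212; C₋=(13.6585,-2.4999) cross=-23.212
  branch + wants cross > 0 → take C=(12.6786,2.9223) (cross=23.212)
ex = (C−B)/|BC| = (0.8970,0.4421); ey = (-0.4421,0.8970)
P = B + 2.72·ex + -3.37·ey = (7.6383,-3.3188)

7.64 -3.32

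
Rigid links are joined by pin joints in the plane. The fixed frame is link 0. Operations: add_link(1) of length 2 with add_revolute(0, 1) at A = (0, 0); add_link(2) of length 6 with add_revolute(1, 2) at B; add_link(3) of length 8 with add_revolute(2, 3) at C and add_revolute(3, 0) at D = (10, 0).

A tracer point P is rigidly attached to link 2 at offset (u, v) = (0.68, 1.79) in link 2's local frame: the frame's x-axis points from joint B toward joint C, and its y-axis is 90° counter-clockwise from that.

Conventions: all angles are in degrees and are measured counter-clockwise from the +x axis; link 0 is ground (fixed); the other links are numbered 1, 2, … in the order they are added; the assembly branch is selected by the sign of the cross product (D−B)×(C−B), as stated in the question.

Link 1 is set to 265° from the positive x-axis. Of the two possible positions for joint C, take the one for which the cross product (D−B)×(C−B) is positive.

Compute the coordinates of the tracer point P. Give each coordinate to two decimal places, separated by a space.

A=(0,0), D=(10.00,0)
B = A + 2.00·(cos265°, sin265°) = (-0.1743, -1.9924)
|BD| = 10.3676
circle(B,6.00) ∩ circle(D,8.00): a=3.8334, h=4.6157
  candidates: C₊=(2.7006,3.2740) cross=47.854; C₋=(4.4747,-5.7854) cross=-47.854
  branch + wants cross > 0 → take C=(2.7006,3.2740) (cross=47.854)
ex = (C−B)/|BC| = (0.4792,0.8777); ey = (-0.8777,0.4792)
P = B + 0.68·ex + 1.79·ey = (-1.4196,-0.5378)

-1.42 -0.54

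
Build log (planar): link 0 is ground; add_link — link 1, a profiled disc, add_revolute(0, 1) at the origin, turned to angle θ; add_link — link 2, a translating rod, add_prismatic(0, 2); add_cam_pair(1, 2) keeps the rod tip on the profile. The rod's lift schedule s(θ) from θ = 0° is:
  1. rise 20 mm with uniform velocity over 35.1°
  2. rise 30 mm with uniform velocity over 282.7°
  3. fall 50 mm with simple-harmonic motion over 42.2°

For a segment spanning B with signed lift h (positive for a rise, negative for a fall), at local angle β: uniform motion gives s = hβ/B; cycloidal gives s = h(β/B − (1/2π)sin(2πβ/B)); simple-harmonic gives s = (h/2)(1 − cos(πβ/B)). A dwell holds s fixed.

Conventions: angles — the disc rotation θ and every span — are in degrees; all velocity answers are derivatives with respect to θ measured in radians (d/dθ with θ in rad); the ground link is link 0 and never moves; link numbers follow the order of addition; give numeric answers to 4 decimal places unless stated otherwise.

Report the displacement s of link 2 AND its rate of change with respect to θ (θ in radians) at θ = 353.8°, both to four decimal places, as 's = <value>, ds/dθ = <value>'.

seg 1 [0°–35.1°] uniform, h=20: full span → s += 20 → s = 20.0000
seg 2 [35.1°–317.8°] uniform, h=30: full span → s += 30 → s = 50.0000
seg 3 [317.8°–360°] simple-harmonic, h=-50: θ=353.8° here. β=36, B=42.2. -50/2·(1 − cos(π·0.8531)) = -47.3840 → s = 2.6160
velocity in seg [317.8°–360°] (simple-harmonic), θ in radians: β = 36° = 0.6283 rad, B = 42.2° = 0.7365 rad; ds/dθ = (πh/(2B)) sin(πβ/B) = (π·(-50)/(2·0.7365)) sin(π·0.8531) = -47.489535 mm/rad

s = 2.6160, ds/dθ = -47.4895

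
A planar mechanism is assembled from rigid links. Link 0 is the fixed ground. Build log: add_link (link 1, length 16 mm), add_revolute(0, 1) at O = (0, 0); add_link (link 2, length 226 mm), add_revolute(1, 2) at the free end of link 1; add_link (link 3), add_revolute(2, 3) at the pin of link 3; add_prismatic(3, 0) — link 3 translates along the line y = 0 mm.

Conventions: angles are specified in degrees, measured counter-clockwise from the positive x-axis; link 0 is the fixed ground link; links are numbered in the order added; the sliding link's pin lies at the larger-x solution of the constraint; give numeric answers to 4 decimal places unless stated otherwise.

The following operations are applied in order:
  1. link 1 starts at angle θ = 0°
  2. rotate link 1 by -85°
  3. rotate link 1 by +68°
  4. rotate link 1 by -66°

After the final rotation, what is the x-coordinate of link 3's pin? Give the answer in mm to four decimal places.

geometry: r = 16 mm, L = 226 mm, e = 0 mm; θ starts at 0°
rotate link 1 by -85°: θ ← 0° -85° = -85°
rotate link 1 by +68°: θ ← -85° +68° = -17°
rotate link 1 by -66°: θ ← -17° -66° = -83°
crank pin P = (r cos θ, r sin θ) = (1.949909, -15.880738)
h = r sin θ − e = -15.880738 − 0 = -15.880738
x = r cos θ + √(L² − h²) = 1.949909 + 225.441350 = 227.391259

227.3913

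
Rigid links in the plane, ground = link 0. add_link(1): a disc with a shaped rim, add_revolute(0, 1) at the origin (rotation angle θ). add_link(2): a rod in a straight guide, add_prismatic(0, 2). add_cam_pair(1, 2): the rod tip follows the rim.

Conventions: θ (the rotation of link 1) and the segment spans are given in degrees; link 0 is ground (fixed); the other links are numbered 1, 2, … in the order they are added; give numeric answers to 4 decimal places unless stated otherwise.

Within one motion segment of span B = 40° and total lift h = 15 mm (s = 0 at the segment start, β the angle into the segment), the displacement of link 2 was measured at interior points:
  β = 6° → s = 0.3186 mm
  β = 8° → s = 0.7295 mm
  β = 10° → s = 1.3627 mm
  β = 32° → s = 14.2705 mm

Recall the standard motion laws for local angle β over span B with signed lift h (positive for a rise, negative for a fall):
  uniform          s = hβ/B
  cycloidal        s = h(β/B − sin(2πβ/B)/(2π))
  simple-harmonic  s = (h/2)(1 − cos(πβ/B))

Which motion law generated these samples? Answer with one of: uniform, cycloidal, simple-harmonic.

candidates at β/B = r: uniform s = h·r (linear in β); cycloidal s = h·(r − sin(2πr)/(2π)); simple-harmonic s = (h/2)(1 − cos(πr))
β=6°: printed 0.3186 | uniform 2.2500, cycloidal 0.3186, simple-harmonic 0.8175
β=8°: printed 0.7295 | uniform 3.0000, cycloidal 0.7295, simple-harmonic 1.4324
β=10°: printed 1.3627 | uniform 3.7500, cycloidal 1.3627, simple-harmonic 2.1967
β=32°: printed 14.2705 | uniform 12.0000, cycloidal 14.2705, simple-harmonic 13.5676
only one law matches every sample → cycloidal

cycloidal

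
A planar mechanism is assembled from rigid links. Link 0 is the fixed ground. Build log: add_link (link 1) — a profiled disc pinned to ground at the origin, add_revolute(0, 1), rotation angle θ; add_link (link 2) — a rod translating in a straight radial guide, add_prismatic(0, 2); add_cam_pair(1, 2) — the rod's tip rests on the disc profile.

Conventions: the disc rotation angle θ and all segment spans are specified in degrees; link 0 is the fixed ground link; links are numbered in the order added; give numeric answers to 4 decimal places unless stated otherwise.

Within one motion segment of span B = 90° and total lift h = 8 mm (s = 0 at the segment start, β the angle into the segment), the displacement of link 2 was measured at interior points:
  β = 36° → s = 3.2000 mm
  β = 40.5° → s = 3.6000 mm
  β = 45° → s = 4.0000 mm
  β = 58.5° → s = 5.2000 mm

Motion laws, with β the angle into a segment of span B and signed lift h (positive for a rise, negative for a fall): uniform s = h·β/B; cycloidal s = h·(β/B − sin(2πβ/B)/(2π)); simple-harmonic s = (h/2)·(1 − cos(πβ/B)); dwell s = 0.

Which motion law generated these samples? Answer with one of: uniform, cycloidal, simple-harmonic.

candidates at β/B = r: uniform s = h·r (linear in β); cycloidal s = h·(r − sin(2πr)/(2π)); simple-harmonic s = (h/2)(1 − cos(πr))
β=36°: printed 3.2000 | uniform 3.2000, cycloidal 2.4516, simple-harmonic 2.7639
β=40.5°: printed 3.6000 | uniform 3.6000, cycloidal 3.2065, simple-harmonic 3.3743
β=45°: printed 4.0000 | uniform 4.0000, cycloidal 4.0000, simple-harmonic 4.0000
β=58.5°: printed 5.2000 | uniform 5.2000, cycloidal 6.2301, simple-harmonic 5.8160
only one law matches every sample → uniform

uniform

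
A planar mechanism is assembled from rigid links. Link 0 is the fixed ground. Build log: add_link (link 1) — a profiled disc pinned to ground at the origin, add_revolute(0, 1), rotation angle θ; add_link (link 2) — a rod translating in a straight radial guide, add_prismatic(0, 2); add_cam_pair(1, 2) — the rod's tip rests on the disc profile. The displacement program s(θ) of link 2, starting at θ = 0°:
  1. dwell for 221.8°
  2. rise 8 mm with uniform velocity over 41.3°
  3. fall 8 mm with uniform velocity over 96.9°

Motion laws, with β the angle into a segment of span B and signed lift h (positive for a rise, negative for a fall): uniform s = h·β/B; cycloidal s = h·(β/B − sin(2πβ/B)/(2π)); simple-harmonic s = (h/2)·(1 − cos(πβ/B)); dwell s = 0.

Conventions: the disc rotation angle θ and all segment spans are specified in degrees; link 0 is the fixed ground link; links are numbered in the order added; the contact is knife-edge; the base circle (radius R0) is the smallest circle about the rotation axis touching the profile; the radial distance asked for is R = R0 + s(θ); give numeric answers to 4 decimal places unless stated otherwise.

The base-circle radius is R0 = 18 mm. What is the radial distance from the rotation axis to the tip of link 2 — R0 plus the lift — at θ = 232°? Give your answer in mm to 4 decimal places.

seg 1 [0°–221.8°] dwell: s stays 0.0000
seg 2 [221.8°–263.1°] uniform, h=8: θ=232° here. β=10.2, B=41.3. 8·10.2/41.3 = 1.9758 → s = 1.9758
R = R0 + s = 18 + 1.9758 = 19.9758

19.9758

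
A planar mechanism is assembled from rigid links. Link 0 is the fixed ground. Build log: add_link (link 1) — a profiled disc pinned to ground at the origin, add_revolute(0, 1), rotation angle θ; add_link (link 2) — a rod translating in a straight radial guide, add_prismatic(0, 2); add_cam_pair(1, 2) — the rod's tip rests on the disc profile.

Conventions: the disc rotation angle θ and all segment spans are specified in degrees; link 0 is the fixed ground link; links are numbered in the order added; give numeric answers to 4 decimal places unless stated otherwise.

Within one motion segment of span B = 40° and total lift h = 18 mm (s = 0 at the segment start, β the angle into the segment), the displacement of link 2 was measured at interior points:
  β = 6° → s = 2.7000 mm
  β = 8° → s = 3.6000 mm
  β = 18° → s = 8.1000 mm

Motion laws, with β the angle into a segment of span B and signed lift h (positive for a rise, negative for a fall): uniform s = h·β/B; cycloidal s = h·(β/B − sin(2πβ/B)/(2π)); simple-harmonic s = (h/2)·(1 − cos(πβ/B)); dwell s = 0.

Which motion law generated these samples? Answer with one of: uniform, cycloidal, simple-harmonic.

candidates at β/B = r: uniform s = h·r (linear in β); cycloidal s = h·(r − sin(2πr)/(2π)); simple-harmonic s = (h/2)(1 − cos(πr))
β=6°: printed 2.7000 | uniform 2.7000, cycloidal 0.3823, simple-harmonic 0.9809
β=8°: printed 3.6000 | uniform 3.6000, cycloidal 0.8754, simple-harmonic 1.7188
β=18°: printed 8.1000 | uniform 8.1000, cycloidal 7.2147, simple-harmonic 7.5921
only one law matches every sample → uniform

uniform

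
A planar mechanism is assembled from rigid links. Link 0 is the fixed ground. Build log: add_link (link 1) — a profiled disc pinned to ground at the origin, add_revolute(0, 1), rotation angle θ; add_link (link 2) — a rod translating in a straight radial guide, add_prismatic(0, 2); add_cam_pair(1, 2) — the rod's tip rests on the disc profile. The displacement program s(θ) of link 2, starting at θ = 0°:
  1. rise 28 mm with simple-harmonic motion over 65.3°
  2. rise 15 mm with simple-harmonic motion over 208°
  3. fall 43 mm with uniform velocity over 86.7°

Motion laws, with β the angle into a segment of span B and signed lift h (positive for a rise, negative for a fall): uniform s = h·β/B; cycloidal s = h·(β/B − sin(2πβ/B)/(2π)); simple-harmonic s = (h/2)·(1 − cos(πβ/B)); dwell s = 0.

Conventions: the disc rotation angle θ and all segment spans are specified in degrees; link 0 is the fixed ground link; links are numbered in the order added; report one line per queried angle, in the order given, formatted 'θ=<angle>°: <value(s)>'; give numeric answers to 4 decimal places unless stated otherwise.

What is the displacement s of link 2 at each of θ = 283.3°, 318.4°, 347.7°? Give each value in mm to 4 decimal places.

seg 1 [0°–65.3°] simple-harmonic, h=28: full span → s += 28 → s = 28.0000
seg 2 [65.3°–273.3°] simple-harmonic, h=15: full span → s += 15 → s = 43.0000
seg 3 [273.3°–360°] uniform, h=-43: θ=283.3° here. β=10, B=86.7. -43·10/86.7 = -4.9596 → s = 38.0404
seg 3 [273.3°–360°] uniform, h=-43: θ=318.4° here. β=45.1, B=86.7. -43·45.1/86.7 = -22.3679 → s = 20.6321
seg 3 [273.3°–360°] uniform, h=-43: θ=347.7° here. β=74.4, B=86.7. -43·74.4/86.7 = -36.8997 → s = 6.1003

θ=283.3°: 38.0404
θ=318.4°: 20.6321
θ=347.7°: 6.1003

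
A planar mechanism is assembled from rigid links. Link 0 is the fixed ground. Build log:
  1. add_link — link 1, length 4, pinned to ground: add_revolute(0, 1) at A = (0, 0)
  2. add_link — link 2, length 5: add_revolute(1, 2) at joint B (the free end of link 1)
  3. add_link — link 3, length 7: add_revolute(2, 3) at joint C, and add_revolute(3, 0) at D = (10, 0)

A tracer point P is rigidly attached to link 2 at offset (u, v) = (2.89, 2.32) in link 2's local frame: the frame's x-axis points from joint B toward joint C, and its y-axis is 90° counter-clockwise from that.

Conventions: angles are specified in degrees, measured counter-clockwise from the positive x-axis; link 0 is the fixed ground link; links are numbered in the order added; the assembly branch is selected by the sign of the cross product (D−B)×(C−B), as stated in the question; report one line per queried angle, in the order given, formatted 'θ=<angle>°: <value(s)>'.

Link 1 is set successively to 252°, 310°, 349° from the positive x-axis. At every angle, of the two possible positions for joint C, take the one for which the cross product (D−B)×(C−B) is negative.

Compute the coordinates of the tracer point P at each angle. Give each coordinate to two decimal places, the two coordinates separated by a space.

A=(0,0), D=(10.00,0)
θ=252°: B = A + 4.00·(cos252°, sin252°) = (-1.2361, -3.8042)
θ=252°: |BD| = 11.8626
θ=252°: circle(B,5.00) ∩ circle(D,7.00): a=4.9197, h=0.8924
θ=252°:   candidates: C₊=(3.1376,-1.3813) cross=10.586; C₋=(3.7100,-3.0718) cross=-10.586
θ=252°:   branch - wants cross < 0 → take C=(3.7100,-3.0718) (cross=-10.586)
θ=252°: ex = (C−B)/|BC| = (0.9892,0.1465); ey = (-0.1465,0.9892)
θ=252°: P = B + 2.89·ex + 2.32·ey = (1.2829,-1.0859)
θ=310°: B = A + 4.00·(cos310°, sin310°) = (2.5712, -3.0642)
θ=310°: |BD| = 8.0360
θ=310°: circle(B,5.00) ∩ circle(D,7.00): a=2.5247, h=4.3158
θ=310°:   candidates: C₊=(3.2595,1.8882) cross=34.681; C₋=(6.5507,-6.0912) cross=-34.681
θ=310°:   branch - wants cross < 0 → take C=(6.5507,-6.0912) (cross=-34.681)
θ=310°: ex = (C−B)/|BC| = (0.7959,-0.6054); ey = (0.6054,0.7959)
θ=310°: P = B + 2.89·ex + 2.32·ey = (6.2759,-2.9673)
θ=349°: B = A + 4.00·(cos349°, sin349°) = (3.9265, -0.7632)
θ=349°: |BD| = 6.1213
θ=349°: circle(B,5.00) ∩ circle(D,7.00): a=1.1002, h=4.8774
θ=349°:   candidates: C₊=(4.4100,4.2133) cross=29.856; C₋=(5.6263,-5.4654) cross=-29.856
θ=349°:   branch - wants cross < 0 → take C=(5.6263,-5.4654) (cross=-29.856)
θ=349°: ex = (C−B)/|BC| = (0.3400,-0.9404); ey = (0.9404,0.3400)
θ=349°: P = B + 2.89·ex + 2.32·ey = (7.0908,-2.6924)

θ=252°: 1.28 -1.09
θ=310°: 6.28 -2.97
θ=349°: 7.09 -2.69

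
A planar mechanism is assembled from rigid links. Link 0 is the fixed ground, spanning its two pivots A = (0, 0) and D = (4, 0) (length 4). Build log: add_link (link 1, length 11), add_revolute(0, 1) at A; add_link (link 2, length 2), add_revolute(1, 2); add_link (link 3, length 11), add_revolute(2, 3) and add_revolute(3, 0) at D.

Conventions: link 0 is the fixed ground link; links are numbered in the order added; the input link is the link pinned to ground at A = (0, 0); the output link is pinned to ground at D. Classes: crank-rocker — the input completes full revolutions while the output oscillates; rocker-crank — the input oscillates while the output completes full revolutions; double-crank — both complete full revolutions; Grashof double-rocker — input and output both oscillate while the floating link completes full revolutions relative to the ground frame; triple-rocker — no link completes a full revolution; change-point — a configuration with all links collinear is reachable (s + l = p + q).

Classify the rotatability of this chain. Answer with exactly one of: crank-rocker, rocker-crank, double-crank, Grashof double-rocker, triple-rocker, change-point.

lengths: ground=4, input=11, coupler=2, output=11
sorted: s=2 (shortest), l=11 (longest), p+q=15
s + l = 13 vs p + q = 15
s + l < p + q (Grashof) with shortest = coupler link → Grashof double-rocker

Grashof double-rocker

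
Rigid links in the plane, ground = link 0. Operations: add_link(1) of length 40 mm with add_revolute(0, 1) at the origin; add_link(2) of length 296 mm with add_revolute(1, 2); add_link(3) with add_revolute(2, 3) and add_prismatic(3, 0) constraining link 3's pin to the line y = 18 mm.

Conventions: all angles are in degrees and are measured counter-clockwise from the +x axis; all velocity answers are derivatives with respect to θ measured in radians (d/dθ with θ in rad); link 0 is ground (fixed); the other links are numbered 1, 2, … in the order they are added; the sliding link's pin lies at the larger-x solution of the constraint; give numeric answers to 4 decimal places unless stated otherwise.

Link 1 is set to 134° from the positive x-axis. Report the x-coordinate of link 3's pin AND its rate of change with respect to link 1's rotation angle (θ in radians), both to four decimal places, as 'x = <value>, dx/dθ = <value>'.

geometry: r = 40 mm, L = 296 mm, e = 18 mm
crank pin P = (r cos θ, r sin θ) = (-27.786335, 28.773592)
h = r sin θ − e = 28.773592 − 18 = 10.773592
x = r cos θ + √(L² − h²) = -27.786335 + 295.803870 = 268.017536
dx/dθ = −r sin θ − h·r cos θ/√(L² − h²) (θ in radians; h = 10.773592) = -27.761575

x = 268.0175, dx/dθ = -27.7616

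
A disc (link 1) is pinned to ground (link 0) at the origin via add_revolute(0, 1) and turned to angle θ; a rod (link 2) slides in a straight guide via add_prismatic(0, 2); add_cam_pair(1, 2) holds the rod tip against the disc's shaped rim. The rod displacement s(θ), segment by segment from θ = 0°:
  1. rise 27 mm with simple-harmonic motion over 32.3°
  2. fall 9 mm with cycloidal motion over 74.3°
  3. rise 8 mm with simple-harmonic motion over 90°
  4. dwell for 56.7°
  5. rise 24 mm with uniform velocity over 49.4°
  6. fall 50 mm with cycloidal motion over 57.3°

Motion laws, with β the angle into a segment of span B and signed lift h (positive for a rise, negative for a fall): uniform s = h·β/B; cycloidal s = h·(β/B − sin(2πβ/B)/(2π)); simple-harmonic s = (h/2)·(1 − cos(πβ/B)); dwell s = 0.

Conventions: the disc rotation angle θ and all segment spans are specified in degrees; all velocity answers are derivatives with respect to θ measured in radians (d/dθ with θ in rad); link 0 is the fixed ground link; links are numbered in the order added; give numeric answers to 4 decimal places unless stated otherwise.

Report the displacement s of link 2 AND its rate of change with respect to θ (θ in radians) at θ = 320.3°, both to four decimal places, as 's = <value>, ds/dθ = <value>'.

segment 1 (0° to 32.3°, simple-harmonic, h = 27) is passed completely: s = 0.0000 + (27) = 27.0000
segment 2 (32.3° to 106.6°, cycloidal, h = -9) is passed completely: s = 27.0000 + (-9) = 18.0000
segment 3 (106.6° to 196.6°, simple-harmonic, h = 8) is passed completely: s = 18.0000 + (8) = 26.0000
segment 4 (196.6° to 253.3°, dwell): s unchanged at 26.0000
segment 5 (253.3° to 302.7°, uniform, h = 24) is passed completely: s = 26.0000 + (24) = 50.0000
θ = 320.3° falls in segment 6 (302.7° to 360°, cycloidal, h = -50): β = 320.3 − 302.7 = 17.6°, B = 57.3°; Δs = -50·(0.3072 − sin(2π·0.3072)/(2π)) = -7.9077; s = 50.0000 − 7.9077 = 42.0923
velocity in seg [302.7°–360°] (cycloidal), θ in radians: β = 17.6° = 0.3072 rad, B = 57.3° = 1.0001 rad; ds/dθ = (h/B)(1 − cos(2πβ/B)) = ((-50)/1.0001)(1 − cos(2π·0.3072)) = -67.567431 mm/rad

s = 42.0923, ds/dθ = -67.5674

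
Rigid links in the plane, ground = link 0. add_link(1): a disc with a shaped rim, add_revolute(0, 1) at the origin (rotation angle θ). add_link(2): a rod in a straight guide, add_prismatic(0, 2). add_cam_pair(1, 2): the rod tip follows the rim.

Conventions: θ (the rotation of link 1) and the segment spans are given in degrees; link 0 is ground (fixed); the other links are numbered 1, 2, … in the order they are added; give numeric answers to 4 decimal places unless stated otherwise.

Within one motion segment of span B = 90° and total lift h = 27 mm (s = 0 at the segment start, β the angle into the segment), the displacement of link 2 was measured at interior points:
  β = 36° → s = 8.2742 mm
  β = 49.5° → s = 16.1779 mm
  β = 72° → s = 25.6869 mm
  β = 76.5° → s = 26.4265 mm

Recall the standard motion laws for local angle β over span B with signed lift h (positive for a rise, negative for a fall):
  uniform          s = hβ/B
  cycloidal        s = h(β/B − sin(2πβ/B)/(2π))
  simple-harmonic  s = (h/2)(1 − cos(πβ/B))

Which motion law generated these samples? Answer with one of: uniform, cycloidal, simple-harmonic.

candidates at β/B = r: uniform s = h·r (linear in β); cycloidal s = h·(r − sin(2πr)/(2π)); simple-harmonic s = (h/2)(1 − cos(πr))
β=36°: printed 8.2742 | uniform 10.8000, cycloidal 8.2742, simple-harmonic 9.3283
β=49.5°: printed 16.1779 | uniform 14.8500, cycloidal 16.1779, simple-harmonic 15.6119
β=72°: printed 25.6869 | uniform 21.6000, cycloidal 25.6869, simple-harmonic 24.4217
β=76.5°: printed 26.4265 | uniform 22.9500, cycloidal 26.4265, simple-harmonic 25.5286
only one law matches every sample → cycloidal

cycloidal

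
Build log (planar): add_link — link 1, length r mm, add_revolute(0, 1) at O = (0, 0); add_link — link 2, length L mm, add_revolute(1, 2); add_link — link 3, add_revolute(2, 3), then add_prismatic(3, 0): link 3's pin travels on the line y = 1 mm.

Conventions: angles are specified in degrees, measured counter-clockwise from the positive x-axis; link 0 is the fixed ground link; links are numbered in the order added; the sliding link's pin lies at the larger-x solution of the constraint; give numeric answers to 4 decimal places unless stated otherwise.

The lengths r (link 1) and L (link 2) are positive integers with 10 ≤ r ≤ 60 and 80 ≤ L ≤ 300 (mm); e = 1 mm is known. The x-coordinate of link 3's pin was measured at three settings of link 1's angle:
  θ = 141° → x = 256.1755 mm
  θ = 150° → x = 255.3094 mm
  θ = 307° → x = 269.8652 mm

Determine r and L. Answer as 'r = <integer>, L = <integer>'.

constraint per measurement: (x − r cos θ)² + (r sin θ − e)² = L²
subtracting the θ₁ and θ₂ equations cancels the r² and L² terms:
r = (x₁² − x₂²) / (2[(x₁cos θ₁ + e sin θ₁) − (x₂cos θ₂ + e sin θ₂)]) = 10.0008 → r = 10
L² = (x₁ − r cos θ₁)² + (r sin θ₁ − e)² = 69696.0155 → L = 264.0000 → L = 264
check at θ₃=307°: x = 269.8652 (printed 269.8652) ✓

r = 10, L = 264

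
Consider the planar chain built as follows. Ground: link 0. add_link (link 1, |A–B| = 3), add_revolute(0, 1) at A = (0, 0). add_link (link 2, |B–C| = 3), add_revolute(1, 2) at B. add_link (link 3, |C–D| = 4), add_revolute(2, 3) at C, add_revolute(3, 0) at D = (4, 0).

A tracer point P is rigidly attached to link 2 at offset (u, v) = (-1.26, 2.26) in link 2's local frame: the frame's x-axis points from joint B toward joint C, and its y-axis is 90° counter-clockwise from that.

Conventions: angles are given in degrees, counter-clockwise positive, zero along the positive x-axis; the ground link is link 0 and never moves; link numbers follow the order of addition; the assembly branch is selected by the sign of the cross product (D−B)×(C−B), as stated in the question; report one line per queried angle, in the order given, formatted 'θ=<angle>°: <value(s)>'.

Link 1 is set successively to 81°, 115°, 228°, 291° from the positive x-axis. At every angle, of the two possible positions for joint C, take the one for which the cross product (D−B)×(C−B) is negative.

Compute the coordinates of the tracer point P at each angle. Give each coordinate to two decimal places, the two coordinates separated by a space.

A=(0,0), D=(4.00,0)
θ=81°: B = A + 3.00·(cos81°, sin81°) = (0.4693, 2.9631)
θ=81°: |BD| = 4.6093
θ=81°: circle(B,3.00) ∩ circle(D,4.00): a=1.5453, h=2.5714
θ=81°:   candidates: C₊=(3.3060,3.9393) cross=11.852; C₋=(-0.0000,0.0000) cross=-11.852
θ=81°:   branch - wants cross < 0 → take C=(-0.0000,0.0000) (cross=-11.852)
θ=81°: ex = (C−B)/|BC| = (-0.1564,-0.9877); ey = (0.9877,-0.1564)
θ=81°: P = B + -1.26·ex + 2.26·ey = (2.8986,3.8540)
θ=115°: B = A + 3.00·(cos115°, sin115°) = (-1.2679, 2.7189)
θ=115°: |BD| = 5.9281
θ=115°: circle(B,3.00) ∩ circle(D,4.00): a=2.3737, h=1.8346
θ=115°:   candidates: C₊=(1.6829,3.2605) cross=10.876; C₋=(0.0000,0.0000) cross=-10.876
θ=115°:   branch - wants cross < 0 → take C=(0.0000,0.0000) (cross=-10.876)
θ=115°: ex = (C−B)/|BC| = (0.4226,-0.9063); ey = (0.9063,0.4226)
θ=115°: P = B + -1.26·ex + 2.26·ey = (0.2479,4.8160)
θ=228°: B = A + 3.00·(cos228°, sin228°) = (-2.0074, -2.2294)
θ=228°: |BD| = 6.4077
θ=228°: circle(B,3.00) ∩ circle(D,4.00): a=2.6577, h=1.3917
θ=228°:   candidates: C₊=(-0.0000,0.0000) cross=8.918; C₋=(0.9684,-2.6095) cross=-8.918
θ=228°:   branch - wants cross < 0 → take C=(0.9684,-2.6095) (cross=-8.918)
θ=228°: ex = (C−B)/|BC| = (0.9919,-0.1267); ey = (0.1267,0.9919)
θ=228°: P = B + -1.26·ex + 2.26·ey = (-2.9709,0.1720)
θ=291°: B = A + 3.00·(cos291°, sin291°) = (1.0751, -2.8007)
θ=291°: |BD| = 4.0496
θ=291°: circle(B,3.00) ∩ circle(D,4.00): a=1.1605, h=2.7664
θ=291°:   candidates: C₊=(0.0000,-0.0000) cross=11.203; C₋=(3.8266,-3.9962) cross=-11.203
θ=291°:   branch - wants cross < 0 → take C=(3.8266,-3.9962) (cross=-11.203)
θ=291°: ex = (C−B)/|BC| = (0.9172,-0.3985); ey = (0.3985,0.9172)
θ=291°: P = B + -1.26·ex + 2.26·ey = (0.8201,-0.2258)

θ=81°: 2.90 3.85
θ=115°: 0.25 4.82
θ=228°: -2.97 0.17
θ=291°: 0.82 -0.23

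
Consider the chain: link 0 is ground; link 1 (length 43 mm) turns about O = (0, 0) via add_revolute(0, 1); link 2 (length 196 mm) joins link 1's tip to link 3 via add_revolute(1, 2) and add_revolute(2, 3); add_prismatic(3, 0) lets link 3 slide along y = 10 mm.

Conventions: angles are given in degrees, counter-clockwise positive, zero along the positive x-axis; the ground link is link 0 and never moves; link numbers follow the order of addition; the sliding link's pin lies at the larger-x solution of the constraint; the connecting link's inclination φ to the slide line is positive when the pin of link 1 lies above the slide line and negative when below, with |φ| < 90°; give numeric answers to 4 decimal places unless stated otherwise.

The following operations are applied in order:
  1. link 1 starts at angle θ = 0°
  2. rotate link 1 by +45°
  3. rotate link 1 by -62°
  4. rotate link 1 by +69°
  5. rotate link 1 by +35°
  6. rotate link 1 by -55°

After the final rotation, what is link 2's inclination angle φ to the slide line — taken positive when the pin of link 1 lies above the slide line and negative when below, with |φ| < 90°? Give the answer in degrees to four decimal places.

geometry: r = 43 mm, L = 196 mm, e = 10 mm; θ starts at 0°
rotate link 1 by +45°: θ ← 0° +45° = 45°
rotate link 1 by -62°: θ ← 45° -62° = -17°
rotate link 1 by +69°: θ ← -17° +69° = 52°
rotate link 1 by +35°: θ ← 52° +35° = 87°
rotate link 1 by -55°: θ ← 87° -55° = 32°
h = r sin θ − e = 22.786528 − 10 = 12.786528
sin φ = h / L = 12.786528 / 196 = 0.06523739
φ = arcsin(0.06523739) = 3.740483°

3.7405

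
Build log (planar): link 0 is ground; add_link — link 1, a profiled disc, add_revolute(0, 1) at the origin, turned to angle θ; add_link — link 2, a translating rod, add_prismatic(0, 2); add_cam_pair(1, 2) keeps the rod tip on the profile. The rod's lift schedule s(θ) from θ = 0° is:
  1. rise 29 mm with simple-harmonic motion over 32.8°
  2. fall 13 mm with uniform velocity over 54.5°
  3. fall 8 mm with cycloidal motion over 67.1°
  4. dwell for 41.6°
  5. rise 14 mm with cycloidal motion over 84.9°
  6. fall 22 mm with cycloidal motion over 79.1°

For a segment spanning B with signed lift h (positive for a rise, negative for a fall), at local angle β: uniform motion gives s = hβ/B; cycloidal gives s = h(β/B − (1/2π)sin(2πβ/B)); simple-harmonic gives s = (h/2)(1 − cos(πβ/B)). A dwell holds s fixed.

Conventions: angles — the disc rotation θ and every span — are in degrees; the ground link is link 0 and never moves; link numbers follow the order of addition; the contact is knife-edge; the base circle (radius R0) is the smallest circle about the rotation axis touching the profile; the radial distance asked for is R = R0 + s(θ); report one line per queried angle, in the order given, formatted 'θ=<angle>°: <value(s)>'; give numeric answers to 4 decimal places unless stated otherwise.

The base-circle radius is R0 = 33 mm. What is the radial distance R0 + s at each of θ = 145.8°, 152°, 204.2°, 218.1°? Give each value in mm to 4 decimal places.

seg 1 [0°–32.8°] simple-harmonic, h=29: full span → s += 29 → s = 29.0000
seg 2 [32.8°–87.3°] uniform, h=-13: full span → s += -13 → s = 16.0000
seg 3 [87.3°–154.4°] cycloidal, h=-8: θ=145.8° here. β=58.5, B=67.1. -8·(0.8718 − sin(2π·0.8718)/(2π)) = -7.8927 → s = 8.1073
seg 3 [87.3°–154.4°] cycloidal, h=-8: θ=152° here. β=64.7, B=67.1. -8·(0.9642 − sin(2π·0.9642)/(2π)) = -7.9976 → s = 8.0024
seg 3 [87.3°–154.4°] cycloidal, h=-8: full span → s += -8 → s = 8.0000
seg 4 [154.4°–196°] dwell: s stays 8.0000
seg 5 [196°–280.9°] cycloidal, h=14: θ=204.2° here. β=8.2, B=84.9. 14·(0.0966 − sin(2π·0.0966)/(2π)) = 0.0815 → s = 8.0815
seg 5 [196°–280.9°] cycloidal, h=14: θ=218.1° here. β=22.1, B=84.9. 14·(0.2603 − sin(2π·0.2603)/(2π)) = 1.4208 → s = 9.4208
θ=145.8°: R = R0 + s = 33 + 8.1073 = 41.1073
θ=152°: R = R0 + s = 33 + 8.0024 = 41.0024
θ=204.2°: R = R0 + s = 33 + 8.0815 = 41.0815
θ=218.1°: R = R0 + s = 33 + 9.4208 = 42.4208

θ=145.8°: 41.1073
θ=152°: 41.0024
θ=204.2°: 41.0815
θ=218.1°: 42.4208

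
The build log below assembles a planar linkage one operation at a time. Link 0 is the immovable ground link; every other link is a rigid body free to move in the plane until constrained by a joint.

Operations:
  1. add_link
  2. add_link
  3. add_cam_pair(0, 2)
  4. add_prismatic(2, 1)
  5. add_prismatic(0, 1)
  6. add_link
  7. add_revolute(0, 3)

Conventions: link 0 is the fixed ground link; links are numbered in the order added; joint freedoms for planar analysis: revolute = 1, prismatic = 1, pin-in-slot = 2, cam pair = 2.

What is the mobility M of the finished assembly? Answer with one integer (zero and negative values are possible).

L=1 J1=0 J2=0
add link → L=2 J1=0 J2=0
add link → L=3 J1=0 J2=0
C@0,2 dof=2 J2 → L=3 J1=0 J2=1
P@2,1 dof=1 J1 → L=3 J1=1 J2=1
P@0,1 dof=1 J1 → L=3 J1=2 J2=1
add link → L=4 J1=2 J2=1
R@0,3 dof=1 J1 → L=4 J1=3 J2=1
M=3(L−1)−2J1−J2=3·3−2·3−1=2

M = 2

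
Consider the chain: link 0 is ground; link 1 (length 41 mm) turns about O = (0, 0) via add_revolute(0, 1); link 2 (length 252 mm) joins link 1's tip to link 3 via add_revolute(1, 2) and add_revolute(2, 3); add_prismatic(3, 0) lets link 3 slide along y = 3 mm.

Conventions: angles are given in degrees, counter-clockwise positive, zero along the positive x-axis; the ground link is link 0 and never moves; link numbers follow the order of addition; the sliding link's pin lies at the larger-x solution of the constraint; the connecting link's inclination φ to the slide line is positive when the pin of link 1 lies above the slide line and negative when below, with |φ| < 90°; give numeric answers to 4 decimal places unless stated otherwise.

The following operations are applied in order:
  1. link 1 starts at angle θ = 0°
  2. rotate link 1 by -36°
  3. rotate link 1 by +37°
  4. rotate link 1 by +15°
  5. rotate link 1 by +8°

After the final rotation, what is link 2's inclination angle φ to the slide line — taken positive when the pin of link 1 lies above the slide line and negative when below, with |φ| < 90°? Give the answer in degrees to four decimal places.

geometry: r = 41 mm, L = 252 mm, e = 3 mm; θ starts at 0°
rotate link 1 by -36°: θ ← 0° -36° = -36°
rotate link 1 by +37°: θ ← -36° +37° = 1°
rotate link 1 by +15°: θ ← 1° +15° = 16°
rotate link 1 by +8°: θ ← 16° +8° = 24°
h = r sin θ − e = 16.676202 − 3 = 13.676202
sin φ = h / L = 13.676202 / 252 = 0.05427064
φ = arcsin(0.05427064) = 3.111007°

3.1110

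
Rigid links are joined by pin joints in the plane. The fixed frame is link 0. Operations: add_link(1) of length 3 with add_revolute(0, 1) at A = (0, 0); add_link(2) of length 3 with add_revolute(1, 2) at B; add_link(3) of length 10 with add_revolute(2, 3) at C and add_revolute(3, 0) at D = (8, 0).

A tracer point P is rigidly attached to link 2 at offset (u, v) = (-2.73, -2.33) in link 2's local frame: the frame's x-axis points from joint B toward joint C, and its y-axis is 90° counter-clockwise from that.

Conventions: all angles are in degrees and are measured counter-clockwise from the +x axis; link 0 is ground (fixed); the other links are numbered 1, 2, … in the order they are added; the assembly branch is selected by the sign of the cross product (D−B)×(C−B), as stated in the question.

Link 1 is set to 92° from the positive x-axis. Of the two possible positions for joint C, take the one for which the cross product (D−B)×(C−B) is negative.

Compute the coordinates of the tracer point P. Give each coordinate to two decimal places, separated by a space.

A=(0,0), D=(8.00,0)
B = A + 3.00·(cos92°, sin92°) = (-0.1047, 2.9982)
|BD| = 8.6415
circle(B,3.00) ∩ circle(D,10.00): a=-0.9446, h=2.8474
  candidates: C₊=(-0.0027,5.9964) cross=24.606; C₋=(-1.9785,0.6553) cross=-24.606
  branch - wants cross < 0 → take C=(-1.9785,0.6553) (cross=-24.606)
ex = (C−B)/|BC| = (-0.6246,-0.7809); ey = (0.7809,-0.6246)
P = B + -2.73·ex + -2.33·ey = (-0.2191,6.5855)

-0.22 6.59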